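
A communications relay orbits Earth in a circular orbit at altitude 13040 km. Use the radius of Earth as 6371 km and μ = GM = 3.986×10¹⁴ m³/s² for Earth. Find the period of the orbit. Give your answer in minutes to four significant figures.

r = 6371 + 13040 = 19411 km = 1.9411×10⁷ m.
Kepler's third law: T = 2π√(r³/μ) = 2π√((1.941×10⁷)³ / 3.986×10¹⁴).
r³/μ = 1.835×10⁷ s², so T = 2π × 4.284×10³ = 2.691×10⁴ s.
Converting: 2.691×10⁴ s ÷ 60.00 = 448.6 minutes.

T ≈ 448.6 minutes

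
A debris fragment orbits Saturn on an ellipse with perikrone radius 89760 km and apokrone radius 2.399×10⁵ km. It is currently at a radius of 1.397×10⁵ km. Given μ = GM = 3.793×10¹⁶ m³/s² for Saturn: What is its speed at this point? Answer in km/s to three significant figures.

Semi-major axis a = (r_p + r_a)/2 = 1.6483×10⁵ km = 1.648×10⁸ m.
Vis-viva: v² = μ(2/r − 1/a) = 3.793×10¹⁶ × (1.432×10⁻⁸ − 6.067×10⁻⁹) = 3.129×10⁸ m²/s².
v = 17690 m/s = 17.69 km/s.

v ≈ 17.7 km/s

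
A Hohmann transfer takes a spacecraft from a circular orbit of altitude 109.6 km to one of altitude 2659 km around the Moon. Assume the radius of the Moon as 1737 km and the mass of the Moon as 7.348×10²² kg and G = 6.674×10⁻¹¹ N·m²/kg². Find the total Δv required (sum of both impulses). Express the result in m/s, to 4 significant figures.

μ = GM = 6.674×10⁻¹¹ × 7.348×10²² = 4.904×10¹² m³/s².
r₁ = 1737 + 109.6 = 1846.6 km = 1.8466×10⁶ m.
r₂ = 1737 + 2659 = 4396.0 km = 4.3960×10⁶ m.
Transfer ellipse a_t = (r₁ + r₂)/2 = 3.121×10⁶ m.
At r₁: circular v_c1 = √(μ/r₁) = 1630 m/s; transfer-perilune v_p = √[μ(2/r₁ − 1/a_t)] = 1934 m/s.
Δv₁ = v_p − v_c1 = 304.3 m/s.
At r₂: circular v_c2 = √(μ/r₂) = 1056 m/s; transfer-apolune v_a = √[μ(2/r₂ − 1/a_t)] = 812.4 m/s.
Δv₂ = v_c2 − v_a = 243.8 m/s.
Total Δv = Δv₁ + Δv₂ = 548.2 m/s.

Δv_total ≈ 548.2 m/s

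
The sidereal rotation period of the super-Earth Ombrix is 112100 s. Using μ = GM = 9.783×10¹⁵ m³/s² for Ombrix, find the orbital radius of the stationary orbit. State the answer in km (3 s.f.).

r_sync ≈ 1.46×10⁵ km

A synchronous orbit has period T, so by Kepler's third law a = (μT²/4π²)^(1/3).
μT²/4π² = 9.783×10¹⁵ × (1.121×10⁵)² / 39.48 = 3.114×10²⁴ m³.
a = 1.460×10⁸ m = 1.4603×10⁵ km.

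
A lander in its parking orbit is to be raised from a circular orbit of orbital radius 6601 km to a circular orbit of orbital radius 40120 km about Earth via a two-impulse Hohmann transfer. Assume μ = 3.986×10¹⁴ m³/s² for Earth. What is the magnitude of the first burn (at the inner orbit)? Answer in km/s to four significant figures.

Δv ≈ 2.413 km/s

r₁ = 6601 km = 6.601×10⁶ m.
r₂ = 40120 km = 4.012×10⁷ m.
Transfer ellipse a_t = (r₁ + r₂)/2 = 2.336×10⁷ m.
At r₁: circular v_c1 = √(μ/r₁) = 7771 m/s; transfer-perigee v_p = √[μ(2/r₁ − 1/a_t)] = 10180 m/s.
Δv₁ = v_p − v_c1 = 2413 m/s.
= 2.413 km/s.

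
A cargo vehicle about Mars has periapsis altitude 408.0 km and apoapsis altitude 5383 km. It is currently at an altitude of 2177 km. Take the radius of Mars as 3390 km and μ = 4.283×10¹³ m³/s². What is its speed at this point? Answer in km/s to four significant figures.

v ≈ 2.928 km/s

r_p = 3390 + 408.0 = 3798.0 km = 3.7980×10⁶ m.
r_a = 3390 + 5383 = 8773.0 km = 8.7730×10⁶ m.
r = 3390 + 2177 = 5567.0 km = 5.567×10⁶ m.
Semi-major axis a = (r_p + r_a)/2 = 6285.5 km = 6.286×10⁶ m.
Vis-viva: v² = μ(2/r − 1/a) = 4.283×10¹³ × (3.593×10⁻⁷ − 1.591×10⁻⁷) = 8.573×10⁶ m²/s².
v = 2928 m/s = 2.928 km/s.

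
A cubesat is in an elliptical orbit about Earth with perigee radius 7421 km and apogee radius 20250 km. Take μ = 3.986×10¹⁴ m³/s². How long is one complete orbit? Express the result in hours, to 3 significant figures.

T ≈ 4.50 hours

Semi-major axis a = (r_p + r_a)/2 = (7421.0 + 20250)/2 = 13836 km = 1.384×10⁷ m.
By Kepler's third law T = 2π√(a³/μ) = 2π × 2.578×10³ = 1.620×10⁴ s.
= 4.499 hours.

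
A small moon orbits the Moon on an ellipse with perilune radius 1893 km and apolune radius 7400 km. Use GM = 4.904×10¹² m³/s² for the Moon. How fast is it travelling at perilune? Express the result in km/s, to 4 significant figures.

v ≈ 2.031 km/s

Semi-major axis a = (r_p + r_a)/2 = 4646.5 km = 4.646×10⁶ m.
Vis-viva: v² = μ(2/r − 1/a) = 4.904×10¹² × (1.057×10⁻⁶ − 2.152×10⁻⁷) = 4.126×10⁶ m²/s².
v = 2031 m/s = 2.031 km/s.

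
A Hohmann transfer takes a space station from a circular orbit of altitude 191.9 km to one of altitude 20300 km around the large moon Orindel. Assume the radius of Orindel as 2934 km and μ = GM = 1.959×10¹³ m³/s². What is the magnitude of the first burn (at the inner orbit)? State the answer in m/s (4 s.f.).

r₁ = 2934 + 191.9 = 3125.9 km = 3.1259×10⁶ m.
r₂ = 2934 + 20300 = 23234 km = 2.3234×10⁷ m.
Transfer ellipse a_t = (r₁ + r₂)/2 = 1.318×10⁷ m.
At r₁: circular v_c1 = √(μ/r₁) = 2503 m/s; transfer-periapsis v_p = √[μ(2/r₁ − 1/a_t)] = 3324 m/s.
Δv₁ = v_p − v_c1 = 820.4 m/s.

Δv ≈ 820.4 m/s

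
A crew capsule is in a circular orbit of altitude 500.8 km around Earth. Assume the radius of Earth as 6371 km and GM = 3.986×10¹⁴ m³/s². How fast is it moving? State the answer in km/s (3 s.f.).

v ≈ 7.62 km/s

r = 6371 + 500.8 = 6871.8 km = 6.8718×10⁶ m.
For a circular orbit v = √(μ/r) = √(3.986×10¹⁴ / 6.872×10⁶) = √(5.801×10⁷) = 7616 m/s.
That is 7.616 km/s.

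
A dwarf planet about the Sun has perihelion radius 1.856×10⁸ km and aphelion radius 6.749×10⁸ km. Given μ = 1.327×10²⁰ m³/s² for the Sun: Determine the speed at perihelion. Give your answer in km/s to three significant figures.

v ≈ 33.5 km/s

Semi-major axis a = (r_p + r_a)/2 = 4.3025×10⁸ km = 4.302×10¹¹ m.
Vis-viva: v² = μ(2/r − 1/a) = 1.327×10²⁰ × (1.078×10⁻¹¹ − 2.324×10⁻¹²) = 1.122×10⁹ m²/s².
v = 33490 m/s = 33.49 km/s.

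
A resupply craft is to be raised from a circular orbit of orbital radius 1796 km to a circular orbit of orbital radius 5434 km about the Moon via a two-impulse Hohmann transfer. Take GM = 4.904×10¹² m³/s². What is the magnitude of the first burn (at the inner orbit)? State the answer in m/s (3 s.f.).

r₁ = 1796 km = 1.796×10⁶ m.
r₂ = 5434 km = 5.434×10⁶ m.
Transfer ellipse a_t = (r₁ + r₂)/2 = 3.615×10⁶ m.
At r₁: circular v_c1 = √(μ/r₁) = 1652 m/s; transfer-perilune v_p = √[μ(2/r₁ − 1/a_t)] = 2026 m/s.
Δv₁ = v_p − v_c1 = 373.5 m/s.

Δv ≈ 374 m/s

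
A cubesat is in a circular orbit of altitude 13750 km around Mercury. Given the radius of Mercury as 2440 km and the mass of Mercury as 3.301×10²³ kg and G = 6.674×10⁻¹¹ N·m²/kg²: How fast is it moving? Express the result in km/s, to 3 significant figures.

μ = GM = 6.674×10⁻¹¹ × 3.301×10²³ = 2.203×10¹³ m³/s².
r = 2440 + 13750 = 16190 km = 1.6190×10⁷ m.
For a circular orbit v = √(μ/r) = √(2.203×10¹³ / 1.619×10⁷) = √(1.361×10⁶) = 1167 m/s.
That is 1.167 km/s.

v ≈ 1.17 km/s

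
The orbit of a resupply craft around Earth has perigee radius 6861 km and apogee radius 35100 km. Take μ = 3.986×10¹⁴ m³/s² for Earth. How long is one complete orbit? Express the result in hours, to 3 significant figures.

T ≈ 8.40 hours

Semi-major axis a = (r_p + r_a)/2 = (6861.0 + 35100)/2 = 20980 km = 2.098×10⁷ m.
By Kepler's third law T = 2π√(a³/μ) = 2π × 4.813×10³ = 3.024×10⁴ s.
= 8.401 hours.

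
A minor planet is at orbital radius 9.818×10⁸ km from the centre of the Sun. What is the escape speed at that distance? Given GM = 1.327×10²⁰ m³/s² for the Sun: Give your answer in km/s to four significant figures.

v_esc ≈ 16.44 km/s

r = 9.818×10⁸ km = 9.818×10¹¹ m.
Escape speed v_esc = √(2μ/r) = √(2 × 1.327×10²⁰ / 9.818×10¹¹) = √(2.703×10⁸) = 16440 m/s.
= 16.44 km/s.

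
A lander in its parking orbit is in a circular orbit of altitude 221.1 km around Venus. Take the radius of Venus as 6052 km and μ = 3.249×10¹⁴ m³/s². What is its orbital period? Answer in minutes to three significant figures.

T ≈ 91.3 minutes

r = 6052 + 221.1 = 6273.1 km = 6.2731×10⁶ m.
Kepler's third law: T = 2π√(r³/μ) = 2π√((6.273×10⁶)³ / 3.249×10¹⁴).
r³/μ = 7.598×10⁵ s², so T = 2π × 8.717×10² = 5.477×10³ s.
Converting: 5.477×10³ s ÷ 60.00 = 91.28 minutes.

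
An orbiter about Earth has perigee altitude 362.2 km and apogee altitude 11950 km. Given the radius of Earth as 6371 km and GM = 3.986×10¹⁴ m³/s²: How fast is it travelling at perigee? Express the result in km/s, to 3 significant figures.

v ≈ 9.30 km/s

r_p = 6371 + 362.2 = 6733.2 km = 6.7332×10⁶ m.
r_a = 6371 + 11950 = 18321 km = 1.8321×10⁷ m.
Semi-major axis a = (r_p + r_a)/2 = 12527 km = 1.253×10⁷ m.
Vis-viva: v² = μ(2/r − 1/a) = 3.986×10¹⁴ × (2.970×10⁻⁷ − 7.983×10⁻⁸) = 8.658×10⁷ m²/s².
v = 9305 m/s = 9.305 km/s.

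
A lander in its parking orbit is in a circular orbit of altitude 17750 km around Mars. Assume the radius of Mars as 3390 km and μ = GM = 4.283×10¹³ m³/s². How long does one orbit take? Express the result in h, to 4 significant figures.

r = 3390 + 17750 = 21140 km = 2.1140×10⁷ m.
Kepler's third law: T = 2π√(r³/μ) = 2π√((2.114×10⁷)³ / 4.283×10¹³).
r³/μ = 2.206×10⁸ s², so T = 2π × 1.485×10⁴ = 9.332×10⁴ s.
Converting: 9.332×10⁴ s ÷ 3600 = 25.92 h.

T ≈ 25.92 h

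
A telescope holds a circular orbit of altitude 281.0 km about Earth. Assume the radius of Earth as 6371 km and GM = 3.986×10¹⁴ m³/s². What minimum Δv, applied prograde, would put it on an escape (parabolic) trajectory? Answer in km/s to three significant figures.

r = 6371 + 281.0 = 6652.0 km = 6.6520×10⁶ m.
Circular speed v_c = √(μ/r) = 7741 m/s.
Escape speed v_esc = √(2μ/r) = √2 × v_c = 10950 m/s.
Δv = v_esc − v_c = 3206 m/s = 3.206 km/s.

Δv ≈ 3.21 km/s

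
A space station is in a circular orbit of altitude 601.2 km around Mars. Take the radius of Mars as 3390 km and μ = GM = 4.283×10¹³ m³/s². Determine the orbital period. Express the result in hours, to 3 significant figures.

r = 3390 + 601.2 = 3991.2 km = 3.9912×10⁶ m.
Kepler's third law: T = 2π√(r³/μ) = 2π√((3.991×10⁶)³ / 4.283×10¹³).
r³/μ = 1.484×10⁶ s², so T = 2π × 1.218×10³ = 7.655×10³ s.
Converting: 7.655×10³ s ÷ 3600 = 2.126 hours.

T ≈ 2.13 hours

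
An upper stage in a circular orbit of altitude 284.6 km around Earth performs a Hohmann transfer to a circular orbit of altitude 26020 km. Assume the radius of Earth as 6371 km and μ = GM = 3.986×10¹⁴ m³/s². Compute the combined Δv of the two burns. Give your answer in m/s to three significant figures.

Δv_total ≈ 3690 m/s

r₁ = 6371 + 284.6 = 6655.6 km = 6.6556×10⁶ m.
r₂ = 6371 + 26020 = 32391 km = 3.2391×10⁷ m.
Transfer ellipse a_t = (r₁ + r₂)/2 = 1.952×10⁷ m.
At r₁: circular v_c1 = √(μ/r₁) = 7739 m/s; transfer-perigee v_p = √[μ(2/r₁ − 1/a_t)] = 9968 m/s.
Δv₁ = v_p − v_c1 = 2229 m/s.
At r₂: circular v_c2 = √(μ/r₂) = 3508 m/s; transfer-apogee v_a = √[μ(2/r₂ − 1/a_t)] = 2048 m/s.
Δv₂ = v_c2 − v_a = 1460 m/s.
Total Δv = Δv₁ + Δv₂ = 3689 m/s.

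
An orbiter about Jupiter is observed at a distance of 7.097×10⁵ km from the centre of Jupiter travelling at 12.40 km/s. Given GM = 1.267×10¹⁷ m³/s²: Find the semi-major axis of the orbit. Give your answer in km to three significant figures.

r = 7.097×10⁸ m.
Specific orbital energy ε = v²/2 − μ/r = (12400)²/2 − 1.267×10¹⁷/7.097×10⁸ = -1.016×10⁸ J/kg.
Since ε = −μ/(2a), a = −μ/(2ε) = 6.232×10⁸ m = 6.2324×10⁵ km.

a ≈ 6.23×10⁵ km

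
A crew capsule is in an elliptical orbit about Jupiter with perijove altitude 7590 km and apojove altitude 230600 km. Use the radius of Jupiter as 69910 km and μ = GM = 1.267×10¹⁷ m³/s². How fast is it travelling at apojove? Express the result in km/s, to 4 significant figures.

v ≈ 13.15 km/s

r_p = 69910 + 7590 = 77500 km = 7.7500×10⁷ m.
r_a = 69910 + 230600 = 300510 km = 3.0051×10⁸ m.
Semi-major axis a = (r_p + r_a)/2 = 1.8900×10⁵ km = 1.890×10⁸ m.
Vis-viva: v² = μ(2/r − 1/a) = 1.267×10¹⁷ × (6.655×10⁻⁹ − 5.291×10⁻⁹) = 1.729×10⁸ m²/s².
v = 13150 m/s = 13.15 km/s.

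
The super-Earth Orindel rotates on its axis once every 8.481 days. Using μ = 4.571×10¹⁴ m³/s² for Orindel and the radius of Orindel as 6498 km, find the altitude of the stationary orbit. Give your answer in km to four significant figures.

T = 8.481 days = 7.328×10⁵ s.
A synchronous orbit has period T, so by Kepler's third law a = (μT²/4π²)^(1/3).
μT²/4π² = 4.571×10¹⁴ × (7.328×10⁵)² / 39.48 = 6.217×10²⁴ m³.
a = 1.839×10⁸ m = 1.8388×10⁵ km.
Altitude h = a − R = 1.8388×10⁵ − 6498 = 1.7738×10⁵ km.

h_sync ≈ 1.774×10⁵ km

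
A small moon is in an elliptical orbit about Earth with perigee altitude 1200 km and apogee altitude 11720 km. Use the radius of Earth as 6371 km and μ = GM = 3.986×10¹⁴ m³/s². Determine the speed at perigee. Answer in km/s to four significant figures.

v ≈ 8.616 km/s

r_p = 6371 + 1200 = 7571.0 km = 7.5710×10⁶ m.
r_a = 6371 + 11720 = 18091 km = 1.8091×10⁷ m.
Semi-major axis a = (r_p + r_a)/2 = 12831 km = 1.283×10⁷ m.
Vis-viva: v² = μ(2/r − 1/a) = 3.986×10¹⁴ × (2.642×10⁻⁷ − 7.794×10⁻⁸) = 7.423×10⁷ m²/s².
v = 8616 m/s = 8.616 km/s.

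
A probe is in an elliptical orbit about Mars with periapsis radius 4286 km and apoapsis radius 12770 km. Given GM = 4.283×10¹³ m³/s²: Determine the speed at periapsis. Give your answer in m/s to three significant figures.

v ≈ 3870 m/s

Semi-major axis a = (r_p + r_a)/2 = 8528.0 km = 8.528×10⁶ m.
Vis-viva: v² = μ(2/r − 1/a) = 4.283×10¹³ × (4.666×10⁻⁷ − 1.173×10⁻⁷) = 1.496×10⁷ m²/s².
v = 3868 m/s.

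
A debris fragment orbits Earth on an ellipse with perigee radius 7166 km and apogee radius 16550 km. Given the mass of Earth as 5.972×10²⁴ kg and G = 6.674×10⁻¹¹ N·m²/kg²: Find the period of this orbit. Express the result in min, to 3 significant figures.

T ≈ 214 min

μ = GM = 6.674×10⁻¹¹ × 5.972×10²⁴ = 3.986×10¹⁴ m³/s².
Semi-major axis a = (r_p + r_a)/2 = (7166.0 + 16550)/2 = 11858 km = 1.186×10⁷ m.
By Kepler's third law T = 2π√(a³/μ) = 2π × 2.045×10³ = 1.285×10⁴ s.
= 214.2 min.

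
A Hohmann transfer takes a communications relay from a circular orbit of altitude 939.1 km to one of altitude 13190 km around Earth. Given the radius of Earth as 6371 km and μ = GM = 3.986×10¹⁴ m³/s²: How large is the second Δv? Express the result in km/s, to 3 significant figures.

r₁ = 6371 + 939.1 = 7310.1 km = 7.3101×10⁶ m.
r₂ = 6371 + 13190 = 19561 km = 1.9561×10⁷ m.
Transfer ellipse a_t = (r₁ + r₂)/2 = 1.344×10⁷ m.
At r₁: circular v_c1 = √(μ/r₁) = 7384 m/s; transfer-perigee v_p = √[μ(2/r₁ − 1/a_t)] = 8910 m/s.
At r₂: circular v_c2 = √(μ/r₂) = 4514 m/s; transfer-apogee v_a = √[μ(2/r₂ − 1/a_t)] = 3330 m/s.
Δv₂ = v_c2 − v_a = 1184 m/s.
= 1.184 km/s.

Δv ≈ 1.18 km/s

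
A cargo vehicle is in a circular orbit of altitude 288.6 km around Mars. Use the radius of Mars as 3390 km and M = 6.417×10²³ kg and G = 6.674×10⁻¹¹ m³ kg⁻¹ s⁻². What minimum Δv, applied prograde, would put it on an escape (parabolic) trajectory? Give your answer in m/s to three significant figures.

Δv ≈ 1410 m/s

μ = GM = 6.674×10⁻¹¹ × 6.417×10²³ = 4.283×10¹³ m³/s².
r = 3390 + 288.6 = 3678.6 km = 3.6786×10⁶ m.
Circular speed v_c = √(μ/r) = 3412 m/s.
Escape speed v_esc = √(2μ/r) = √2 × v_c = 4825 m/s.
Δv = v_esc − v_c = 1413 m/s.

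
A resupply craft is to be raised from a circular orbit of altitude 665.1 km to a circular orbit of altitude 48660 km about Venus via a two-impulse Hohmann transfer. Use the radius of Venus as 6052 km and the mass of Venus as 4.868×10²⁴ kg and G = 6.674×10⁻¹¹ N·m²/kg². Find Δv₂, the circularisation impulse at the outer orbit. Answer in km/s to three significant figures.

Δv ≈ 1.30 km/s

μ = GM = 6.674×10⁻¹¹ × 4.868×10²⁴ = 3.249×10¹⁴ m³/s².
r₁ = 6052 + 665.1 = 6717.1 km = 6.7171×10⁶ m.
r₂ = 6052 + 48660 = 54712 km = 5.4712×10⁷ m.
Transfer ellipse a_t = (r₁ + r₂)/2 = 3.071×10⁷ m.
At r₁: circular v_c1 = √(μ/r₁) = 6955 m/s; transfer-periapsis v_p = √[μ(2/r₁ − 1/a_t)] = 9282 m/s.
At r₂: circular v_c2 = √(μ/r₂) = 2437 m/s; transfer-apoapsis v_a = √[μ(2/r₂ − 1/a_t)] = 1140 m/s.
Δv₂ = v_c2 − v_a = 1297 m/s.
= 1.297 km/s.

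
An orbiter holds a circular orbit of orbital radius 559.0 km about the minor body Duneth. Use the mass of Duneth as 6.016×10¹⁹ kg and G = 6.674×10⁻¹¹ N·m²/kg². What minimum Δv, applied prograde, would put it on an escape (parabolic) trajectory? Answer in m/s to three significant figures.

Δv ≈ 35.1 m/s

μ = GM = 6.674×10⁻¹¹ × 6.016×10¹⁹ = 4.015×10⁹ m³/s².
r = 559.0 km = 5.590×10⁵ m.
Circular speed v_c = √(μ/r) = 84.75 m/s.
Escape speed v_esc = √(2μ/r) = √2 × v_c = 119.9 m/s.
Δv = v_esc − v_c = 35.10 m/s.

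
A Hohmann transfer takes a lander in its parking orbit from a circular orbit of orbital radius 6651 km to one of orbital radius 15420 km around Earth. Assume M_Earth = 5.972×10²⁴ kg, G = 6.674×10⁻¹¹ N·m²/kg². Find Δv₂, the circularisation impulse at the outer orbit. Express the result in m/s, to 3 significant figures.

Δv ≈ 1140 m/s

μ = GM = 6.674×10⁻¹¹ × 5.972×10²⁴ = 3.986×10¹⁴ m³/s².
r₁ = 6651 km = 6.651×10⁶ m.
r₂ = 15420 km = 1.542×10⁷ m.
Transfer ellipse a_t = (r₁ + r₂)/2 = 1.104×10⁷ m.
At r₁: circular v_c1 = √(μ/r₁) = 7741 m/s; transfer-perigee v_p = √[μ(2/r₁ − 1/a_t)] = 9151 m/s.
At r₂: circular v_c2 = √(μ/r₂) = 5084 m/s; transfer-apogee v_a = √[μ(2/r₂ − 1/a_t)] = 3947 m/s.
Δv₂ = v_c2 − v_a = 1137 m/s.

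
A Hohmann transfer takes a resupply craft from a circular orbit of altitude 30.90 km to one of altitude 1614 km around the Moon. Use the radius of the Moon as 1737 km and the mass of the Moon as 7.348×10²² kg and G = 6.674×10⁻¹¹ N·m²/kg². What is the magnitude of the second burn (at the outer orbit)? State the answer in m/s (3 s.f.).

Δv ≈ 204 m/s

μ = GM = 6.674×10⁻¹¹ × 7.348×10²² = 4.904×10¹² m³/s².
r₁ = 1737 + 30.90 = 1767.9 km = 1.7679×10⁶ m.
r₂ = 1737 + 1614 = 3351.0 km = 3.3510×10⁶ m.
Transfer ellipse a_t = (r₁ + r₂)/2 = 2.559×10⁶ m.
At r₁: circular v_c1 = √(μ/r₁) = 1666 m/s; transfer-perilune v_p = √[μ(2/r₁ − 1/a_t)] = 1906 m/s.
At r₂: circular v_c2 = √(μ/r₂) = 1210 m/s; transfer-apolune v_a = √[μ(2/r₂ − 1/a_t)] = 1005 m/s.
Δv₂ = v_c2 − v_a = 204.3 m/s.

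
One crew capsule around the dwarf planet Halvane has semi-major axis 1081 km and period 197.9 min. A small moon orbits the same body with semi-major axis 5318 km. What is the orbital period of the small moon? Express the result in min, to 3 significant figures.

T₂ ≈ 2160 min

Kepler's third law: T² ∝ a³, so T₂ = T₁ (a₂/a₁)^(3/2).
a₂/a₁ = 4.920, (a₂/a₁)^(3/2) = 10.91.
T₂ = 197.9 × 10.91 = 2159 min.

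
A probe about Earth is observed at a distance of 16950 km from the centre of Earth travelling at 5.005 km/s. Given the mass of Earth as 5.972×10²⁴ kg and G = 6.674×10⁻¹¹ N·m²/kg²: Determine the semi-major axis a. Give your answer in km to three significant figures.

a ≈ 18100 km

μ = GM = 6.674×10⁻¹¹ × 5.972×10²⁴ = 3.986×10¹⁴ m³/s².
r = 1.695×10⁷ m.
Vis-viva rearranged: 1/a = 2/r − v²/μ = 1.180×10⁻⁷ − 6.285×10⁻⁸ = 5.514×10⁻⁸ m⁻¹.
a = 1.813×10⁷ m = 18134 km.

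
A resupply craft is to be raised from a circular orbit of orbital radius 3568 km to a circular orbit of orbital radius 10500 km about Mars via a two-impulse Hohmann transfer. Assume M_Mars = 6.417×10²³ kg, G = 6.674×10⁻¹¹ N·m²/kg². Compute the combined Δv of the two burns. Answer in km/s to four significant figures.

Δv_total ≈ 1.350 km/s

μ = GM = 6.674×10⁻¹¹ × 6.417×10²³ = 4.283×10¹³ m³/s².
r₁ = 3568 km = 3.568×10⁶ m.
r₂ = 10500 km = 1.050×10⁷ m.
Transfer ellipse a_t = (r₁ + r₂)/2 = 7.034×10⁶ m.
At r₁: circular v_c1 = √(μ/r₁) = 3465 m/s; transfer-periapsis v_p = √[μ(2/r₁ − 1/a_t)] = 4233 m/s.
Δv₁ = v_p − v_c1 = 768.4 m/s.
At r₂: circular v_c2 = √(μ/r₂) = 2020 m/s; transfer-apoapsis v_a = √[μ(2/r₂ − 1/a_t)] = 1438 m/s.
Δv₂ = v_c2 − v_a = 581.2 m/s.
Total Δv = Δv₁ + Δv₂ = 1350 m/s = 1.350 km/s.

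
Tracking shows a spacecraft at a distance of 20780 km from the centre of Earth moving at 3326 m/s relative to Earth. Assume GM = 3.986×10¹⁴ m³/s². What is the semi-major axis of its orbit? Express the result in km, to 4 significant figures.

r = 2.078×10⁷ m.
Vis-viva rearranged: 1/a = 2/r − v²/μ = 9.625×10⁻⁸ − 2.775×10⁻⁸ = 6.849×10⁻⁸ m⁻¹.
a = 1.460×10⁷ m = 14600 km.

a ≈ 14600 km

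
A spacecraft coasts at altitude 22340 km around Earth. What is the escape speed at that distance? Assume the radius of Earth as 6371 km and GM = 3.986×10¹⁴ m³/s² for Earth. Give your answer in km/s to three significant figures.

v_esc ≈ 5.27 km/s

r = 6371 + 22340 = 28711 km = 2.8711×10⁷ m.
Escape speed v_esc = √(2μ/r) = √(2 × 3.986×10¹⁴ / 2.871×10⁷) = √(2.777×10⁷) = 5269 m/s.
= 5.269 km/s.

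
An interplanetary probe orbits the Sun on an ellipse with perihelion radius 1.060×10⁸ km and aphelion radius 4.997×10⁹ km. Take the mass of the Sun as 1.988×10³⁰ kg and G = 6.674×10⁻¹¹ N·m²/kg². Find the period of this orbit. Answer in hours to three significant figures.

T ≈ 618000 hours

μ = GM = 6.674×10⁻¹¹ × 1.988×10³⁰ = 1.327×10²⁰ m³/s².
Semi-major axis a = (r_p + r_a)/2 = (1.0600×10⁸ + 4.9970×10⁹)/2 = 2.5515×10⁹ km = 2.552×10¹² m.
By Kepler's third law T = 2π√(a³/μ) = 2π × 3.538×10⁸ = 2.223×10⁹ s.
= 6.175×10⁵ hours.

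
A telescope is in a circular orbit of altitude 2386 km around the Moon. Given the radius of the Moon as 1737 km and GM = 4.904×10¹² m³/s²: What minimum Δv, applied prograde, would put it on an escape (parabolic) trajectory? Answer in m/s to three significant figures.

Δv ≈ 452 m/s

r = 1737 + 2386 = 4123.0 km = 4.1230×10⁶ m.
Circular speed v_c = √(μ/r) = 1091 m/s.
Escape speed v_esc = √(2μ/r) = √2 × v_c = 1542 m/s.
Δv = v_esc − v_c = 451.7 m/s.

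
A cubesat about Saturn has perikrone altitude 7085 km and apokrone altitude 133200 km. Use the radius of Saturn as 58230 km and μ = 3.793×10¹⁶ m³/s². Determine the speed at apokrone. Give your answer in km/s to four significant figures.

v ≈ 10.04 km/s

r_p = 58230 + 7085 = 65315 km = 6.5315×10⁷ m.
r_a = 58230 + 133200 = 191430 km = 1.9143×10⁸ m.
Semi-major axis a = (r_p + r_a)/2 = 1.2837×10⁵ km = 1.284×10⁸ m.
Vis-viva: v² = μ(2/r − 1/a) = 3.793×10¹⁶ × (1.045×10⁻⁸ − 7.790×10⁻⁹) = 1.008×10⁸ m²/s².
v = 10040 m/s = 10.04 km/s.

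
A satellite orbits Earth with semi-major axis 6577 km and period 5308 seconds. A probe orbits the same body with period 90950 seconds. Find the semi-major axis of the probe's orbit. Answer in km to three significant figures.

Kepler's third law: a³ ∝ T², so a₂ = a₁ (T₂/T₁)^(2/3).
T₂/T₁ = 17.13, (T₂/T₁)^(2/3) = 6.646.
a₂ = 6577 × 6.646 = 43710 km.

a₂ ≈ 43700 km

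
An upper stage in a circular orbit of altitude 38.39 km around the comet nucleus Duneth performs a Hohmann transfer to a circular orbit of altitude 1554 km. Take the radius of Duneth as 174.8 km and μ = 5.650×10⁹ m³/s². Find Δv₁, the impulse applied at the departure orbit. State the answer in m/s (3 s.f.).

Δv ≈ 54.4 m/s

r₁ = 174.8 + 38.39 = 213.19 km = 2.1319×10⁵ m.
r₂ = 174.8 + 1554 = 1728.8 km = 1.7288×10⁶ m.
Transfer ellipse a_t = (r₁ + r₂)/2 = 9.710×10⁵ m.
At r₁: circular v_c1 = √(μ/r₁) = 162.8 m/s; transfer-periapsis v_p = √[μ(2/r₁ − 1/a_t)] = 217.2 m/s.
Δv₁ = v_p − v_c1 = 54.43 m/s.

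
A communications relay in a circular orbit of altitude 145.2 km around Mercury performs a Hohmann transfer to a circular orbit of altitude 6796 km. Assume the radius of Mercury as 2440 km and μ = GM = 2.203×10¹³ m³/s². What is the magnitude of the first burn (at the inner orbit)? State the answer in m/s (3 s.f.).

Δv ≈ 730 m/s

r₁ = 2440 + 145.2 = 2585.2 km = 2.5852×10⁶ m.
r₂ = 2440 + 6796 = 9236.0 km = 9.2360×10⁶ m.
Transfer ellipse a_t = (r₁ + r₂)/2 = 5.911×10⁶ m.
At r₁: circular v_c1 = √(μ/r₁) = 2919 m/s; transfer-periherm v_p = √[μ(2/r₁ − 1/a_t)] = 3649 m/s.
Δv₁ = v_p − v_c1 = 729.9 m/s.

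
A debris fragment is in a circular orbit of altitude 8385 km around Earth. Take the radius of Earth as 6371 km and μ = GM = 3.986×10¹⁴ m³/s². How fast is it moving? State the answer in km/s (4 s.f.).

r = 6371 + 8385 = 14756 km = 1.4756×10⁷ m.
For a circular orbit v = √(μ/r) = √(3.986×10¹⁴ / 1.476×10⁷) = √(2.701×10⁷) = 5197 m/s.
That is 5.197 km/s.

v ≈ 5.197 km/s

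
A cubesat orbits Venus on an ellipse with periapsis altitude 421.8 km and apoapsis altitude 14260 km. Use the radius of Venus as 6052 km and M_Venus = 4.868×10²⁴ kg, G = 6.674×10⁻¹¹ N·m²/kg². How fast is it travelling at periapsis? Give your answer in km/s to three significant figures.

v ≈ 8.72 km/s

μ = GM = 6.674×10⁻¹¹ × 4.868×10²⁴ = 3.249×10¹⁴ m³/s².
r_p = 6052 + 421.8 = 6473.8 km = 6.4738×10⁶ m.
r_a = 6052 + 14260 = 20312 km = 2.0312×10⁷ m.
Semi-major axis a = (r_p + r_a)/2 = 13393 km = 1.339×10⁷ m.
Vis-viva: v² = μ(2/r − 1/a) = 3.249×10¹⁴ × (3.089×10⁻⁷ − 7.467×10⁻⁸) = 7.611×10⁷ m²/s².
v = 8724 m/s = 8.724 km/s.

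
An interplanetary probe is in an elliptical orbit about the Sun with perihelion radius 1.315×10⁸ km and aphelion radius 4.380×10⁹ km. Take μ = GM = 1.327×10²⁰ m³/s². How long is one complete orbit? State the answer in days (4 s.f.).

Semi-major axis a = (r_p + r_a)/2 = (1.3150×10⁸ + 4.3800×10⁹)/2 = 2.2558×10⁹ km = 2.256×10¹² m.
By Kepler's third law T = 2π√(a³/μ) = 2π × 2.941×10⁸ = 1.848×10⁹ s.
= 21390 days.

T ≈ 21390 days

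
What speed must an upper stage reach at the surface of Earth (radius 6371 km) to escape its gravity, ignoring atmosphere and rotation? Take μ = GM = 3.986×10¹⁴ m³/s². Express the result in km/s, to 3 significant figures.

r = R = 6.371×10⁶ m.
Escape speed v_esc = √(2μ/r) = √(2 × 3.986×10¹⁴ / 6.371×10⁶) = √(1.251×10⁸) = 11190 m/s.
= 11.19 km/s.

v_esc ≈ 11.2 km/s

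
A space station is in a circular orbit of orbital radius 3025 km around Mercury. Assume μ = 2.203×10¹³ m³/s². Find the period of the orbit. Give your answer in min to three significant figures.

r = 3025 km = 3.025×10⁶ m.
Kepler's third law: T = 2π√(r³/μ) = 2π√((3.025×10⁶)³ / 2.203×10¹³).
r³/μ = 1.256×10⁶ s², so T = 2π × 1.121×10³ = 7.043×10³ s.
Converting: 7.043×10³ s ÷ 60.00 = 117.4 min.

T ≈ 117 min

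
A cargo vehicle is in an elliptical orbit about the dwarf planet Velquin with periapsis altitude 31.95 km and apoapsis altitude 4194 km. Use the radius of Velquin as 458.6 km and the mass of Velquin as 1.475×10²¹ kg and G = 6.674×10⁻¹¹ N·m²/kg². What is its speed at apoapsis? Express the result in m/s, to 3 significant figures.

μ = GM = 6.674×10⁻¹¹ × 1.475×10²¹ = 9.844×10¹⁰ m³/s².
r_p = 458.6 + 31.95 = 490.55 km = 4.9055×10⁵ m.
r_a = 458.6 + 4194 = 4652.6 km = 4.6526×10⁶ m.
Semi-major axis a = (r_p + r_a)/2 = 2571.6 km = 2.572×10⁶ m.
Vis-viva: v² = μ(2/r − 1/a) = 9.844×10¹⁰ × (4.299×10⁻⁷ − 3.889×10⁻⁷) = 4.036×10³ m²/s².
v = 63.53 m/s.

v ≈ 63.5 m/s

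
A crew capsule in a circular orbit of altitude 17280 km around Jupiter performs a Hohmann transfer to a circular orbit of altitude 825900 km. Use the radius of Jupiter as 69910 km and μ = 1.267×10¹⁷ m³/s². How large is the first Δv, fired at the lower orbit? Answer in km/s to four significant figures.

Δv ≈ 13.34 km/s

r₁ = 69910 + 17280 = 87190 km = 8.7190×10⁷ m.
r₂ = 69910 + 825900 = 895810 km = 8.9581×10⁸ m.
Transfer ellipse a_t = (r₁ + r₂)/2 = 4.915×10⁸ m.
At r₁: circular v_c1 = √(μ/r₁) = 38120 m/s; transfer-perijove v_p = √[μ(2/r₁ − 1/a_t)] = 51460 m/s.
Δv₁ = v_p − v_c1 = 13340 m/s.
= 13.34 km/s.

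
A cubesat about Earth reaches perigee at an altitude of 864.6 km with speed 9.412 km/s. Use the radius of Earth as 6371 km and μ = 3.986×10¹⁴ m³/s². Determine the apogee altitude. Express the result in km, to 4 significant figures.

apogee altitude ≈ 23310 km

r_p = 6371 + 864.6 = 7235.6 km = 7.236×10⁶ m.
Specific energy ε = v²/2 − μ/r = -1.080×10⁷ J/kg, so a = −μ/(2ε) = 1.846×10⁷ m.
The apsides satisfy r_p + r_a = 2a, so the apogee radius is 2a − r_p = 2.969×10⁷ m = 29686 km.
Apogee altitude = 29686 − 6371 = 23315 km.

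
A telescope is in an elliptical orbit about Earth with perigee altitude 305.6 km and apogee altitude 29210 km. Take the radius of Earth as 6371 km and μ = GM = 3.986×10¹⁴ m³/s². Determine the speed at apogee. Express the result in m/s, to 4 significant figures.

r_p = 6371 + 305.6 = 6676.6 km = 6.6766×10⁶ m.
r_a = 6371 + 29210 = 35581 km = 3.5581×10⁷ m.
Semi-major axis a = (r_p + r_a)/2 = 21129 km = 2.113×10⁷ m.
Vis-viva: v² = μ(2/r − 1/a) = 3.986×10¹⁴ × (5.621×10⁻⁸ − 4.733×10⁻⁸) = 3.540×10⁶ m²/s².
v = 1881 m/s.

v ≈ 1881 m/s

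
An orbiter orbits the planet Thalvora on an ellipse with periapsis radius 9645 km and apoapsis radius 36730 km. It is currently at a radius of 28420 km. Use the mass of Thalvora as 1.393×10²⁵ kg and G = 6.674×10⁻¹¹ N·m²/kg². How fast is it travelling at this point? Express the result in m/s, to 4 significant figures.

v ≈ 5033 m/s

μ = GM = 6.674×10⁻¹¹ × 1.393×10²⁵ = 9.297×10¹⁴ m³/s².
Semi-major axis a = (r_p + r_a)/2 = 23188 km = 2.319×10⁷ m.
Vis-viva: v² = μ(2/r − 1/a) = 9.297×10¹⁴ × (7.037×10⁻⁸ − 4.313×10⁻⁸) = 2.533×10⁷ m²/s².
v = 5033 m/s.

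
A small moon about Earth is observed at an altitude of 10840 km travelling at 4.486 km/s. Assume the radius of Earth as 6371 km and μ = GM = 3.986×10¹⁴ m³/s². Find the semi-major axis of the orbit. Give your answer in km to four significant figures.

r = 6371 + 10840 = 17211 km = 1.721×10⁷ m.
Specific orbital energy ε = v²/2 − μ/r = (4486)²/2 − 3.986×10¹⁴/1.721×10⁷ = -1.310×10⁷ J/kg.
Since ε = −μ/(2a), a = −μ/(2ε) = 1.522×10⁷ m = 15217 km.

a ≈ 15220 km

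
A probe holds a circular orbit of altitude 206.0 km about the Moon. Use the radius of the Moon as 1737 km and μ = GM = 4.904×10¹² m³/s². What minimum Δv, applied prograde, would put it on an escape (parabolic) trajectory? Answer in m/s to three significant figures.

Δv ≈ 658 m/s

r = 1737 + 206.0 = 1943.0 km = 1.9430×10⁶ m.
Circular speed v_c = √(μ/r) = 1589 m/s.
Escape speed v_esc = √(2μ/r) = √2 × v_c = 2247 m/s.
Δv = v_esc − v_c = 658.1 m/s.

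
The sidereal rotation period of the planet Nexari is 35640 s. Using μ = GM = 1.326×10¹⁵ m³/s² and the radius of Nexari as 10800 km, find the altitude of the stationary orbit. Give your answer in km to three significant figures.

A synchronous orbit has period T, so by Kepler's third law a = (μT²/4π²)^(1/3).
μT²/4π² = 1.326×10¹⁵ × (3.564×10⁴)² / 39.48 = 4.266×10²² m³.
a = 3.494×10⁷ m = 34942 km.
Altitude h = a − R = 34942 − 10800 = 24142 km.

h_sync ≈ 24100 km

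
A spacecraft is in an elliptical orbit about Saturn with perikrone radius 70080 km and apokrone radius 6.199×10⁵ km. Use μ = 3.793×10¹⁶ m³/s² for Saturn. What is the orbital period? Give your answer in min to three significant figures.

Semi-major axis a = (r_p + r_a)/2 = (70080 + 6.1990×10⁵)/2 = 3.4499×10⁵ km = 3.450×10⁸ m.
By Kepler's third law T = 2π√(a³/μ) = 2π × 3.290×10⁴ = 2.067×10⁵ s.
= 3445 min.

T ≈ 3450 min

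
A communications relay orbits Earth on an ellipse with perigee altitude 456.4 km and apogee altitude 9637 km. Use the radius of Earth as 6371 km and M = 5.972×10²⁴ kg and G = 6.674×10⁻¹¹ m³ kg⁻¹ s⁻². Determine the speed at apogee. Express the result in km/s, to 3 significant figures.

μ = GM = 6.674×10⁻¹¹ × 5.972×10²⁴ = 3.986×10¹⁴ m³/s².
r_p = 6371 + 456.4 = 6827.4 km = 6.8274×10⁶ m.
r_a = 6371 + 9637 = 16008 km = 1.6008×10⁷ m.
Semi-major axis a = (r_p + r_a)/2 = 11418 km = 1.142×10⁷ m.
Vis-viva: v² = μ(2/r − 1/a) = 3.986×10¹⁴ × (1.249×10⁻⁷ − 8.758×10⁻⁸) = 1.489×10⁷ m²/s².
v = 3859 m/s = 3.859 km/s.

v ≈ 3.86 km/s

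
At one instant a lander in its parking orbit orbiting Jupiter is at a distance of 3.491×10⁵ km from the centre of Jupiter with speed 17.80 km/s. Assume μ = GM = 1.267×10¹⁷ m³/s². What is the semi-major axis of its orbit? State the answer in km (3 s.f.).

r = 3.491×10⁸ m.
Specific orbital energy ε = v²/2 − μ/r = (17800)²/2 − 1.267×10¹⁷/3.491×10⁸ = -2.045×10⁸ J/kg.
Since ε = −μ/(2a), a = −μ/(2ε) = 3.098×10⁸ m = 3.0976×10⁵ km.

a ≈ 3.10×10⁵ km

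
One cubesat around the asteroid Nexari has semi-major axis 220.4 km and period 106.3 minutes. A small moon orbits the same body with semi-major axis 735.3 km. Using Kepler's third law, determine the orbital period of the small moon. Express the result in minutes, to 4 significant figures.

Kepler's third law: T² ∝ a³, so T₂ = T₁ (a₂/a₁)^(3/2).
a₂/a₁ = 3.336, (a₂/a₁)^(3/2) = 6.094.
T₂ = 106.3 × 6.094 = 647.8 minutes.

T₂ ≈ 647.8 minutes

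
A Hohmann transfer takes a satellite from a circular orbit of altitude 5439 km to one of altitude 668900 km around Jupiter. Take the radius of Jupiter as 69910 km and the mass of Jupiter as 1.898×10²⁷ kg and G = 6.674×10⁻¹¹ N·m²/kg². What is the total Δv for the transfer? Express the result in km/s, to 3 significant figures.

μ = GM = 6.674×10⁻¹¹ × 1.898×10²⁷ = 1.267×10¹⁷ m³/s².
r₁ = 69910 + 5439 = 75349 km = 7.5349×10⁷ m.
r₂ = 69910 + 668900 = 738810 km = 7.3881×10⁸ m.
Transfer ellipse a_t = (r₁ + r₂)/2 = 4.071×10⁸ m.
At r₁: circular v_c1 = √(μ/r₁) = 41000 m/s; transfer-perijove v_p = √[μ(2/r₁ − 1/a_t)] = 55240 m/s.
Δv₁ = v_p − v_c1 = 14240 m/s.
At r₂: circular v_c2 = √(μ/r₂) = 13090 m/s; transfer-apojove v_a = √[μ(2/r₂ − 1/a_t)] = 5633 m/s.
Δv₂ = v_c2 − v_a = 7461 m/s.
Total Δv = Δv₁ + Δv₂ = 21700 m/s = 21.70 km/s.

Δv_total ≈ 21.7 km/s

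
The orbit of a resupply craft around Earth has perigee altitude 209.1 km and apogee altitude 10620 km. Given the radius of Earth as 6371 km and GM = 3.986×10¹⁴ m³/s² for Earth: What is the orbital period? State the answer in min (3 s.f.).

r_p = 6371 + 209.1 = 6580.1 km = 6.5801×10⁶ m.
r_a = 6371 + 10620 = 16991 km = 1.6991×10⁷ m.
Semi-major axis a = (r_p + r_a)/2 = (6580.1 + 16991)/2 = 11786 km = 1.179×10⁷ m.
By Kepler's third law T = 2π√(a³/μ) = 2π × 2.027×10³ = 1.273×10⁴ s.
= 212.2 min.

T ≈ 212 min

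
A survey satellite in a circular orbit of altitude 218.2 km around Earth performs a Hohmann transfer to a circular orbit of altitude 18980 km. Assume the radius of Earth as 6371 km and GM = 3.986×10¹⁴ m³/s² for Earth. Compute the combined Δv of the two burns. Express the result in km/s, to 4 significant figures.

r₁ = 6371 + 218.2 = 6589.2 km = 6.5892×10⁶ m.
r₂ = 6371 + 18980 = 25351 km = 2.5351×10⁷ m.
Transfer ellipse a_t = (r₁ + r₂)/2 = 1.597×10⁷ m.
At r₁: circular v_c1 = √(μ/r₁) = 7778 m/s; transfer-perigee v_p = √[μ(2/r₁ − 1/a_t)] = 9799 m/s.
Δv₁ = v_p − v_c1 = 2022 m/s.
At r₂: circular v_c2 = √(μ/r₂) = 3965 m/s; transfer-apogee v_a = √[μ(2/r₂ − 1/a_t)] = 2547 m/s.
Δv₂ = v_c2 − v_a = 1418 m/s.
Total Δv = Δv₁ + Δv₂ = 3440 m/s = 3.440 km/s.

Δv_total ≈ 3.440 km/s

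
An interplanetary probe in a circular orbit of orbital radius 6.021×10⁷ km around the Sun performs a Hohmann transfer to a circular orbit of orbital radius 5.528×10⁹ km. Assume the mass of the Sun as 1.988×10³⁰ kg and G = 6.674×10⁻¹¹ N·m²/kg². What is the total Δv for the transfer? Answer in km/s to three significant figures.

Δv_total ≈ 23.3 km/s

μ = GM = 6.674×10⁻¹¹ × 1.988×10³⁰ = 1.327×10²⁰ m³/s².
r₁ = 6.021×10⁷ km = 6.021×10¹⁰ m.
r₂ = 5.528×10⁹ km = 5.528×10¹² m.
Transfer ellipse a_t = (r₁ + r₂)/2 = 2.794×10¹² m.
At r₁: circular v_c1 = √(μ/r₁) = 46940 m/s; transfer-perihelion v_p = √[μ(2/r₁ − 1/a_t)] = 66030 m/s.
Δv₁ = v_p − v_c1 = 19090 m/s.
At r₂: circular v_c2 = √(μ/r₂) = 4899 m/s; transfer-aphelion v_a = √[μ(2/r₂ − 1/a_t)] = 719.2 m/s.
Δv₂ = v_c2 − v_a = 4180 m/s.
Total Δv = Δv₁ + Δv₂ = 23270 m/s = 23.27 km/s.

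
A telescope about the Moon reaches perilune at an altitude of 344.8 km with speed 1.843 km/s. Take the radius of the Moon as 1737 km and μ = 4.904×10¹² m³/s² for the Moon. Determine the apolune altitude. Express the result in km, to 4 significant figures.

apolune altitude ≈ 3642 km

r_p = 1737 + 344.8 = 2081.8 km = 2.082×10⁶ m.
Specific energy ε = v²/2 − μ/r = -6.573×10⁵ J/kg, so a = −μ/(2ε) = 3.730×10⁶ m.
The apsides satisfy r_p + r_a = 2a, so the apolune radius is 2a − r_p = 5.379×10⁶ m = 5378.7 km.
Apolune altitude = 5378.7 − 1737 = 3641.7 km.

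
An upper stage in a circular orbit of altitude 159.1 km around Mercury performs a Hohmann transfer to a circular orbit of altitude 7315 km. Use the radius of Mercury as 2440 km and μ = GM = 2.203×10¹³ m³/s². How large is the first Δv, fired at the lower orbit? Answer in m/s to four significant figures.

r₁ = 2440 + 159.1 = 2599.1 km = 2.5991×10⁶ m.
r₂ = 2440 + 7315 = 9755.0 km = 9.7550×10⁶ m.
Transfer ellipse a_t = (r₁ + r₂)/2 = 6.177×10⁶ m.
At r₁: circular v_c1 = √(μ/r₁) = 2911 m/s; transfer-periherm v_p = √[μ(2/r₁ − 1/a_t)] = 3659 m/s.
Δv₁ = v_p − v_c1 = 747.3 m/s.

Δv ≈ 747.3 m/s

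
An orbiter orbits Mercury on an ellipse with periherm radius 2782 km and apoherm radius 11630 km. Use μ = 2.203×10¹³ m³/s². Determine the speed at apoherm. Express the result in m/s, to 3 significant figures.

v ≈ 855 m/s

Semi-major axis a = (r_p + r_a)/2 = 7206.0 km = 7.206×10⁶ m.
Vis-viva: v² = μ(2/r − 1/a) = 2.203×10¹³ × (1.720×10⁻⁷ − 1.388×10⁻⁷) = 7.313×10⁵ m²/s².
v = 855.2 m/s.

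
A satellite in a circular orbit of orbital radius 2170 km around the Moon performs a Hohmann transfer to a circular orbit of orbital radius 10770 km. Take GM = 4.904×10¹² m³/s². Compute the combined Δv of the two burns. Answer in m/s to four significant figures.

Δv_total ≈ 720.2 m/s

r₁ = 2170 km = 2.170×10⁶ m.
r₂ = 10770 km = 1.077×10⁷ m.
Transfer ellipse a_t = (r₁ + r₂)/2 = 6.470×10⁶ m.
At r₁: circular v_c1 = √(μ/r₁) = 1503 m/s; transfer-perilune v_p = √[μ(2/r₁ − 1/a_t)] = 1940 m/s.
Δv₁ = v_p − v_c1 = 436.3 m/s.
At r₂: circular v_c2 = √(μ/r₂) = 674.8 m/s; transfer-apolune v_a = √[μ(2/r₂ − 1/a_t)] = 390.8 m/s.
Δv₂ = v_c2 − v_a = 284.0 m/s.
Total Δv = Δv₁ + Δv₂ = 720.2 m/s.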